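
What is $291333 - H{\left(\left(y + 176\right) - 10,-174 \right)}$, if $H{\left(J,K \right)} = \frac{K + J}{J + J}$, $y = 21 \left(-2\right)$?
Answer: $\frac{36125317}{124} \approx 2.9133 \cdot 10^{5}$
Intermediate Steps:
$y = -42$
$H{\left(J,K \right)} = \frac{J + K}{2 J}$
$291333 - H{\left(\left(y + 176\right) - 10,-174 \right)} = 291333 - \frac{\left(\left(-42 + 176\right) - 10\right) - 174}{2 \left(\left(-42 + 176\right) - 10\right)} = 291333 - \frac{\left(134 - 10\right) - 174}{2 \left(134 - 10\right)} = 291333 - \frac{124 - 174}{2 \cdot 124} = 291333 - \frac{1}{2} \cdot \frac{1}{124} \left(-50\right) = 291333 - - \frac{25}{124} = 291333 + \frac{25}{124} = \frac{36125317}{124}$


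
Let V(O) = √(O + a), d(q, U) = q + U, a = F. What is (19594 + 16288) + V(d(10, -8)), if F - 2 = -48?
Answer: 35882 + 2*I*√11 ≈ 35882.0 + 6.6332*I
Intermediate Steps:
F = -46 (F = 2 - 48 = -46)
a = -46
d(q, U) = U + q
V(O) = √(-46 + O) (V(O) = √(O - 46) = √(-46 + O))
(19594 + 16288) + V(d(10, -8)) = (19594 + 16288) + √(-46 + (-8 + 10)) = 35882 + √(-46 + 2) = 35882 + √(-44) = 35882 + 2*I*√11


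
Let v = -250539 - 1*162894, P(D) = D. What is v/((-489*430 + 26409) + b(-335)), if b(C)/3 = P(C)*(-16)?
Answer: 137811/55927 ≈ 2.4641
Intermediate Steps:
v = -413433 (v = -250539 - 162894 = -413433)
b(C) = -48*C (b(C) = 3*(C*(-16)) = 3*(-16*C) = -48*C)
v/((-489*430 + 26409) + b(-335)) = -413433/((-489*430 + 26409) - 48*(-335)) = -413433/((-210270 + 26409) + 16080) = -413433/(-183861 + 16080) = -413433/(-167781) = -413433*(-1/167781) = 137811/55927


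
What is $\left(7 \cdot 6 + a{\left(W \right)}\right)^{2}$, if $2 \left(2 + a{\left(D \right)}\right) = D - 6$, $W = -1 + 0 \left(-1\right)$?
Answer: $\frac{5329}{4} \approx 1332.3$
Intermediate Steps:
$W = -1$ ($W = -1 + 0 = -1$)
$a{\left(D \right)} = -5 + \frac{D}{2}$ ($a{\left(D \right)} = -2 + \frac{D - 6}{2} = -2 + \frac{-6 + D}{2} = -2 + \left(-3 + \frac{D}{2}\right) = -5 + \frac{D}{2}$)
$\left(7 \cdot 6 + a{\left(W \right)}\right)^{2} = \left(7 \cdot 6 + \left(-5 + \frac{1}{2} \left(-1\right)\right)\right)^{2} = \left(42 - \frac{11}{2}\right)^{2} = \left(\frac{73}{2}\right)^{2} = \frac{5329}{4}$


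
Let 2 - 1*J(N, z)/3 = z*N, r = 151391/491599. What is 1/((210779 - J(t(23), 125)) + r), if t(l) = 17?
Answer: 491599/106749891043 ≈ 4.6052e-6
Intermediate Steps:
r = 151391/491599 (r = 151391*(1/491599) = 151391/491599 ≈ 0.30796)
J(N, z) = 6 - 3*N*z (J(N, z) = 6 - 3*z*N = 6 - 3*N*z)
1/((210779 - J(t(23), 125)) + r) = 1/((210779 - (6 - 3*17*125)) + 151391/491599) = 1/((210779 - (6 - 6375)) + 151391/491599) = 1/((210779 - 1*(-6369)) + 151391/491599) = 1/((210779 + 6369) + 151391/491599) = 1/(217148 + 151391/491599) = 1/(106749891043/491599) = 491599/106749891043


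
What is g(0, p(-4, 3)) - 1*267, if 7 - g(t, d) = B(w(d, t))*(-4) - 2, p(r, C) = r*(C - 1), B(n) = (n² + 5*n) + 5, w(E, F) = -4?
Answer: -254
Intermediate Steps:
B(n) = 5 + n² + 5*n
p(r, C) = r*(-1 + C)
g(t, d) = 13 (g(t, d) = 7 - ((5 + (-4)² + 5*(-4))*(-4) - 2) = 7 - ((5 + 16 - 20)*(-4) - 2) = 7 - (1*(-4) - 2) = 7 - (-4 - 2) = 7 - 1*(-6) = 7 + 6 = 13)
g(0, p(-4, 3)) - 1*267 = 13 - 1*267 = 13 - 267 = -254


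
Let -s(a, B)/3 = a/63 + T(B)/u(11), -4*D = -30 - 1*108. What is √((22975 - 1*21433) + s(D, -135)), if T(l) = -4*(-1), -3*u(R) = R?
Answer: √36608726/154 ≈ 39.289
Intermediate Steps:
D = 69/2 (D = -(-30 - 1*108)/4 = -(-30 - 108)/4 = -¼*(-138) = 69/2 ≈ 34.500)
u(R) = -R/3
T(l) = 4
s(a, B) = 36/11 - a/21 (s(a, B) = -3*(a/63 + 4/((-⅓*11))) = -3*(a*(1/63) + 4/(-11/3)) = -3*(a/63 + 4*(-3/11)) = -3*(a/63 - 12/11) = -3*(-12/11 + a/63) = 36/11 - a/21)
√((22975 - 1*21433) + s(D, -135)) = √((22975 - 1*21433) + (36/11 - 1/21*69/2)) = √((22975 - 21433) + (36/11 - 23/14)) = √(1542 + 251/154) = √(237719/154) = √36608726/154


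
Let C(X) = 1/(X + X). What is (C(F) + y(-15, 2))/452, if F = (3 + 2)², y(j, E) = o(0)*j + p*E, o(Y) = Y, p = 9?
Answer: 901/22600 ≈ 0.039867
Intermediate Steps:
y(j, E) = 9*E (y(j, E) = 0*j + 9*E = 0 + 9*E = 9*E)
F = 25 (F = 5² = 25)
C(X) = 1/(2*X)
(C(F) + y(-15, 2))/452 = ((½)/25 + 9*2)/452 = ((½)*(1/25) + 18)*(1/452) = (1/50 + 18)*(1/452) = (901/50)*(1/452) = 901/22600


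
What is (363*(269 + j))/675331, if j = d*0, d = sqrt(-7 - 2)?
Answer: 97647/675331 ≈ 0.14459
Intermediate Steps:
d = 3*I (d = sqrt(-9) = 3*I ≈ 3.0*I)
j = 0 (j = (3*I)*0 = 0)
(363*(269 + j))/675331 = (363*(269 + 0))/675331 = (363*269)*(1/675331) = 97647*(1/675331) = 97647/675331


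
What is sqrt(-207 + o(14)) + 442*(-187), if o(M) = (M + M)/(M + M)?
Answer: -82654 + I*sqrt(206) ≈ -82654.0 + 14.353*I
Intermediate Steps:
o(M) = 1 (o(M) = (2*M)/((2*M)) = (2*M)*(1/(2*M)) = 1)
sqrt(-207 + o(14)) + 442*(-187) = sqrt(-207 + 1) + 442*(-187) = sqrt(-206) - 82654 = I*sqrt(206) - 82654 = -82654 + I*sqrt(206)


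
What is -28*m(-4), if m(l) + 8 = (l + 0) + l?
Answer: 448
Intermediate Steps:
m(l) = -8 + 2*l (m(l) = -8 + ((l + 0) + l) = -8 + (l + l) = -8 + 2*l)
-28*m(-4) = -28*(-8 + 2*(-4)) = -28*(-8 - 8) = -28*(-16) = 448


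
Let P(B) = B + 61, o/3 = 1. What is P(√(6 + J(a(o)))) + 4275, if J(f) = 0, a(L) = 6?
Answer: 4336 + √6 ≈ 4338.5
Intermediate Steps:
o = 3 (o = 3*1 = 3)
P(B) = 61 + B
P(√(6 + J(a(o)))) + 4275 = (61 + √(6 + 0)) + 4275 = (61 + √6) + 4275 = 4336 + √6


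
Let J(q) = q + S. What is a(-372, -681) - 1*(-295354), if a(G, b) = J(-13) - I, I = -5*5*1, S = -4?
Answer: 295362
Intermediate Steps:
I = -25 (I = -25*1 = -25)
J(q) = -4 + q (J(q) = q - 4 = -4 + q)
a(G, b) = 8 (a(G, b) = (-4 - 13) - 1*(-25) = -17 + 25 = 8)
a(-372, -681) - 1*(-295354) = 8 - 1*(-295354) = 8 + 295354 = 295362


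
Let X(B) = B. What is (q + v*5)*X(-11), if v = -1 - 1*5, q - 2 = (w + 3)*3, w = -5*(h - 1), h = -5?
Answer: -781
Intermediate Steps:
w = 30 (w = -5*(-5 - 1) = -5*(-6) = 30)
q = 101 (q = 2 + (30 + 3)*3 = 2 + 33*3 = 2 + 99 = 101)
v = -6 (v = -1 - 5 = -6)
(q + v*5)*X(-11) = (101 - 6*5)*(-11) = (101 - 30)*(-11) = 71*(-11) = -781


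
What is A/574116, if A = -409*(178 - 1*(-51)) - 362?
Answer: -31341/191372 ≈ -0.16377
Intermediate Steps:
A = -94023 (A = -409*(178 + 51) - 362 = -409*229 - 362 = -93661 - 362 = -94023)
A/574116 = -94023/574116 = -94023*1/574116 = -31341/191372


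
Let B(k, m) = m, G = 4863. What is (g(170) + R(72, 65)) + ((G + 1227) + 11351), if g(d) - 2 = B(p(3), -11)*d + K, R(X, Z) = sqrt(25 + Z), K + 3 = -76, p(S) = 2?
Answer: 15494 + 3*sqrt(10) ≈ 15503.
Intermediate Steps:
K = -79 (K = -3 - 76 = -79)
g(d) = -77 - 11*d (g(d) = 2 + (-11*d - 79) = 2 + (-79 - 11*d) = -77 - 11*d)
(g(170) + R(72, 65)) + ((G + 1227) + 11351) = ((-77 - 11*170) + sqrt(25 + 65)) + ((4863 + 1227) + 11351) = ((-77 - 1870) + sqrt(90)) + (6090 + 11351) = (-1947 + 3*sqrt(10)) + 17441 = 15494 + 3*sqrt(10)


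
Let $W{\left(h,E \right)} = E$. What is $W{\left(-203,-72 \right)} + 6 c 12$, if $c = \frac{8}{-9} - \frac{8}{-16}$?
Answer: $-100$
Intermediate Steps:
$c = - \frac{7}{18}$ ($c = 8 \left(- \frac{1}{9}\right) - - \frac{1}{2} = - \frac{8}{9} + \frac{1}{2} = - \frac{7}{18} \approx -0.38889$)
$W{\left(-203,-72 \right)} + 6 c 12 = -72 + 6 \left(- \frac{7}{18}\right) 12 = -72 - 28 = -100$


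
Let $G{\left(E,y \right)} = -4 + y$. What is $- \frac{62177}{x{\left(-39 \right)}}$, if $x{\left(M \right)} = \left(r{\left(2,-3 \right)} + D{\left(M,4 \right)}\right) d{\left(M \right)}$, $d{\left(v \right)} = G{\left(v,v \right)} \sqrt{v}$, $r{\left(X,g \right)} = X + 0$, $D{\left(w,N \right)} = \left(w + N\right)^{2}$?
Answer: $- \frac{62177 i \sqrt{39}}{2057679} \approx - 0.18871 i$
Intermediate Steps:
$D{\left(w,N \right)} = \left(N + w\right)^{2}$
$r{\left(X,g \right)} = X$
$d{\left(v \right)} = \sqrt{v} \left(-4 + v\right)$ ($d{\left(v \right)} = \left(-4 + v\right) \sqrt{v} = \sqrt{v} \left(-4 + v\right)$)
$x{\left(M \right)} = \sqrt{M} \left(-4 + M\right) \left(2 + \left(4 + M\right)^{2}\right)$ ($x{\left(M \right)} = \left(2 + \left(4 + M\right)^{2}\right) \sqrt{M} \left(-4 + M\right) = \sqrt{M} \left(-4 + M\right) \left(2 + \left(4 + M\right)^{2}\right)$)
$- \frac{62177}{x{\left(-39 \right)}} = - \frac{62177}{\sqrt{-39} \left(-4 - 39\right) \left(2 + \left(4 - 39\right)^{2}\right)} = - \frac{62177}{i \sqrt{39} \left(-43\right) \left(2 + \left(-35\right)^{2}\right)} = - \frac{62177}{i \sqrt{39} \left(-43\right) \left(2 + 1225\right)} = - \frac{62177}{i \sqrt{39} \left(-43\right) 1227} = - \frac{62177}{\left(-52761\right) i \sqrt{39}} = - 62177 \frac{i \sqrt{39}}{2057679} = - \frac{62177 i \sqrt{39}}{2057679}$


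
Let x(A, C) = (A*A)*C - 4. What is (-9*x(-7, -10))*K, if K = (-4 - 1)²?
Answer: 111150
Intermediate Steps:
K = 25 (K = (-5)² = 25)
x(A, C) = -4 + C*A² (x(A, C) = A²*C - 4 = C*A² - 4 = -4 + C*A²)
(-9*x(-7, -10))*K = -9*(-4 - 10*(-7)²)*25 = -9*(-4 - 10*49)*25 = -9*(-4 - 490)*25 = -9*(-494)*25 = 4446*25 = 111150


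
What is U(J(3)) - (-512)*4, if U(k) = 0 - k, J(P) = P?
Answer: 2045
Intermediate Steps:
U(k) = -k
U(J(3)) - (-512)*4 = -1*3 - (-512)*4 = -3 - 128*(-16) = -3 + 2048 = 2045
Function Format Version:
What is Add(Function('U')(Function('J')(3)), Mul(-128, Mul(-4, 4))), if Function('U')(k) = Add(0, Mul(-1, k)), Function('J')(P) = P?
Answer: 2045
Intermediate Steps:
Function('U')(k) = Mul(-1, k)
Add(Function('U')(Function('J')(3)), Mul(-128, Mul(-4, 4))) = Add(Mul(-1, 3), Mul(-128, Mul(-4, 4))) = Add(-3, Mul(-128, -16)) = Add(-3, 2048) = 2045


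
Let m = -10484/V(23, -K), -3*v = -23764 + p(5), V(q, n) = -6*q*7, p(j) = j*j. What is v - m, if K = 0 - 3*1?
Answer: 3816737/483 ≈ 7902.1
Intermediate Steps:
K = -3 (K = 0 - 3 = -3)
p(j) = j²
V(q, n) = -42*q
v = 7913 (v = -(-23764 + 5²)/3 = -(-23764 + 25)/3 = -⅓*(-23739) = 7913)
m = 5242/483 (m = -10484/((-42*23)) = -10484/(-966) = -10484*(-1/966) = 5242/483 ≈ 10.853)
v - m = 7913 - 1*5242/483 = 7913 - 5242/483 = 3816737/483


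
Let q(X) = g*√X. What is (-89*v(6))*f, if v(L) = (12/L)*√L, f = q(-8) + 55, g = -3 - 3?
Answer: -9790*√6 + 4272*I*√3 ≈ -23981.0 + 7399.3*I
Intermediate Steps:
g = -6
q(X) = -6*√X
f = 55 - 12*I*√2 (f = -12*I*√2 + 55 = 55 - 12*I*√2 ≈ 55.0 - 16.971*I)
v(L) = 12/√L
(-89*v(6))*f = (-1068/√6)*(55 - 12*I*√2) = (-1068*√6/6)*(55 - 12*I*√2) = (-178*√6)*(55 - 12*I*√2) = -178*√6*(55 - 12*I*√2)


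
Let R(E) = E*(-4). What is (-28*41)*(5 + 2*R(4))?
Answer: 30996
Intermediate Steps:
R(E) = -4*E
(-28*41)*(5 + 2*R(4)) = (-28*41)*(5 + 2*(-4*4)) = -1148*(5 + 2*(-16)) = -1148*(5 - 32) = -1148*(-27) = 30996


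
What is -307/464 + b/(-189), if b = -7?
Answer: -7825/12528 ≈ -0.62460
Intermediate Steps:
-307/464 + b/(-189) = -307/464 - 7/(-189) = -307*1/464 - 7*(-1/189) = -307/464 + 1/27 = -7825/12528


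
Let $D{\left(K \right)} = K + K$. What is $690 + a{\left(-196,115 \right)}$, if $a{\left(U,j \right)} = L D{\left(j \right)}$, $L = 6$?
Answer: $2070$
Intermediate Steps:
$D{\left(K \right)} = 2 K$
$a{\left(U,j \right)} = 12 j$ ($a{\left(U,j \right)} = 6 \cdot 2 j = 12 j$)
$690 + a{\left(-196,115 \right)} = 690 + 12 \cdot 115 = 690 + 1380 = 2070$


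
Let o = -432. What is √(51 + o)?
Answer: I*√381 ≈ 19.519*I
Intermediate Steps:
√(51 + o) = √(51 - 432) = √(-381) = I*√381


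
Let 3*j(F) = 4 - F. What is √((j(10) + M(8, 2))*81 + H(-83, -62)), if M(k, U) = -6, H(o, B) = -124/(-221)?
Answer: 2*I*√7905391/221 ≈ 25.445*I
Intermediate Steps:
j(F) = 4/3 - F/3 (j(F) = (4 - F)/3 = 4/3 - F/3)
H(o, B) = 124/221 (H(o, B) = -124*(-1/221) = 124/221)
√((j(10) + M(8, 2))*81 + H(-83, -62)) = √(((4/3 - ⅓*10) - 6)*81 + 124/221) = √(((4/3 - 10/3) - 6)*81 + 124/221) = √((-2 - 6)*81 + 124/221) = √(-8*81 + 124/221) = √(-648 + 124/221) = √(-143084/221) = 2*I*√7905391/221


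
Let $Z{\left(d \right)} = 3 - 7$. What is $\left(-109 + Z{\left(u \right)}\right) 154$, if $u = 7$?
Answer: $-17402$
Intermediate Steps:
$Z{\left(d \right)} = -4$ ($Z{\left(d \right)} = 3 - 7 = -4$)
$\left(-109 + Z{\left(u \right)}\right) 154 = \left(-109 - 4\right) 154 = \left(-113\right) 154 = -17402$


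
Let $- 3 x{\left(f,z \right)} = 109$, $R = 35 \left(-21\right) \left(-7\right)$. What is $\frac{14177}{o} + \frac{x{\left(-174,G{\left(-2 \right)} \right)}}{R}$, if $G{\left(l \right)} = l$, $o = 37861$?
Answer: $\frac{214695146}{584384535} \approx 0.36739$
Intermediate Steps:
$R = 5145$ ($R = \left(-735\right) \left(-7\right) = 5145$)
$x{\left(f,z \right)} = - \frac{109}{3}$ ($x{\left(f,z \right)} = \left(- \frac{1}{3}\right) 109 = - \frac{109}{3}$)
$\frac{14177}{o} + \frac{x{\left(-174,G{\left(-2 \right)} \right)}}{R} = \frac{14177}{37861} - \frac{109}{3 \cdot 5145} = 14177 \cdot \frac{1}{37861} - \frac{109}{15435} = \frac{14177}{37861} - \frac{109}{15435} = \frac{214695146}{584384535}$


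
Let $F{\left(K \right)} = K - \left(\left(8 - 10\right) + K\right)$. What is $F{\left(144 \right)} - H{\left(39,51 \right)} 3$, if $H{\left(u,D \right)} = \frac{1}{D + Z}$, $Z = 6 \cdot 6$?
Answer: $\frac{57}{29} \approx 1.9655$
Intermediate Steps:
$Z = 36$
$H{\left(u,D \right)} = \frac{1}{36 + D}$ ($H{\left(u,D \right)} = \frac{1}{D + 36} = \frac{1}{36 + D}$)
$F{\left(K \right)} = 2$ ($F{\left(K \right)} = K - \left(-2 + K\right) = 2$)
$F{\left(144 \right)} - H{\left(39,51 \right)} 3 = 2 - \frac{1}{36 + 51} \cdot 3 = 2 - \frac{1}{87} \cdot 3 = 2 - \frac{1}{29} = \frac{57}{29}$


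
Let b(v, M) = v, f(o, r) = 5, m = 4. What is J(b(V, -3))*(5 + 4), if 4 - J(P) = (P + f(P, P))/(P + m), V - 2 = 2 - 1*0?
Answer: 207/8 ≈ 25.875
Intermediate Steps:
V = 4 (V = 2 + (2 - 1*0) = 2 + (2 + 0) = 2 + 2 = 4)
J(P) = 4 - (5 + P)/(4 + P) (J(P) = 4 - (P + 5)/(P + 4) = 4 - (5 + P)/(4 + P))
J(b(V, -3))*(5 + 4) = ((11 + 3*4)/(4 + 4))*(5 + 4) = ((11 + 12)/8)*9 = ((⅛)*23)*9 = (23/8)*9 = 207/8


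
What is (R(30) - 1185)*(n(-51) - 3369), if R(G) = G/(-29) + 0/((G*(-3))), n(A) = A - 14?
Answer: 118112430/29 ≈ 4.0728e+6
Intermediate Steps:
n(A) = -14 + A
R(G) = -G/29 (R(G) = G*(-1/29) + 0/((-3*G)) = -G/29 + 0*(-1/(3*G)) = -G/29 + 0 = -G/29)
(R(30) - 1185)*(n(-51) - 3369) = (-1/29*30 - 1185)*((-14 - 51) - 3369) = (-30/29 - 1185)*(-65 - 3369) = -34395/29*(-3434) = 118112430/29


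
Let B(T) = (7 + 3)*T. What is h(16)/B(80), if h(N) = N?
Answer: 1/50 ≈ 0.020000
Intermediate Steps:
B(T) = 10*T
h(16)/B(80) = 16/((10*80)) = 16/800 = 16*(1/800) = 1/50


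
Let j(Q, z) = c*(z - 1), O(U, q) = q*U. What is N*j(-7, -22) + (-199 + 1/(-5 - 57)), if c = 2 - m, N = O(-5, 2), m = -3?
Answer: 58961/62 ≈ 950.98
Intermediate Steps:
O(U, q) = U*q
N = -10 (N = -5*2 = -10)
c = 5 (c = 2 - 1*(-3) = 2 + 3 = 5)
j(Q, z) = -5 + 5*z (j(Q, z) = 5*(z - 1) = 5*(-1 + z) = -5 + 5*z)
N*j(-7, -22) + (-199 + 1/(-5 - 57)) = -10*(-5 + 5*(-22)) + (-199 + 1/(-5 - 57)) = -10*(-5 - 110) + (-199 + 1/(-62)) = -10*(-115) + (-199 - 1/62) = 1150 - 12339/62 = 58961/62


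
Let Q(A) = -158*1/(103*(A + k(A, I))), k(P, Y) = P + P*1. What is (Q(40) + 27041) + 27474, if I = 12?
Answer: 336902621/6180 ≈ 54515.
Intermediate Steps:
k(P, Y) = 2*P (k(P, Y) = P + P = 2*P)
Q(A) = -158/(309*A) (Q(A) = -158*1/(103*(A + 2*A)) = -158*1/(309*A) = -158/(309*A))
(Q(40) + 27041) + 27474 = (-158/309/40 + 27041) + 27474 = (-158/309*1/40 + 27041) + 27474 = (-79/6180 + 27041) + 27474 = 167113301/6180 + 27474 = 336902621/6180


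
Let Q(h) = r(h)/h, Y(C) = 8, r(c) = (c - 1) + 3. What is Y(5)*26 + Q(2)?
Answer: 210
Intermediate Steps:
r(c) = 2 + c (r(c) = (-1 + c) + 3 = 2 + c)
Q(h) = (2 + h)/h
Y(5)*26 + Q(2) = 8*26 + (2 + 2)/2 = 208 + (1/2)*4 = 208 + 2 = 210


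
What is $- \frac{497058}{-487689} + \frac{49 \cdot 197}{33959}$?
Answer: $\frac{7195751513}{5520476917} \approx 1.3035$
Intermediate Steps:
$- \frac{497058}{-487689} + \frac{49 \cdot 197}{33959} = \left(-497058\right) \left(- \frac{1}{487689}\right) + 9653 \cdot \frac{1}{33959} = \frac{165686}{162563} + \frac{9653}{33959} = \frac{7195751513}{5520476917}$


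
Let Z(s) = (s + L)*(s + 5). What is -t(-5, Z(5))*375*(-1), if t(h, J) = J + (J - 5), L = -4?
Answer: 5625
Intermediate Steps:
Z(s) = (-4 + s)*(5 + s) (Z(s) = (s - 4)*(s + 5) = (-4 + s)*(5 + s))
t(h, J) = -5 + 2*J (t(h, J) = J + (-5 + J) = -5 + 2*J)
-t(-5, Z(5))*375*(-1) = -(-5 + 2*(-20 + 5 + 5²))*375*(-1) = -(-5 + 2*(-20 + 5 + 25))*(-375) = -(-5 + 2*10)*(-375) = -(-5 + 20)*(-375) = -15*(-375) = -1*(-5625) = 5625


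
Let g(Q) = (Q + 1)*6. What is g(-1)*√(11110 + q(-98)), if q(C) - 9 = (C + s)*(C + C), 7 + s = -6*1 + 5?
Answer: 0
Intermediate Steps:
s = -8 (s = -7 + (-6*1 + 5) = -7 + (-6 + 5) = -7 - 1 = -8)
g(Q) = 6 + 6*Q (g(Q) = (1 + Q)*6 = 6 + 6*Q)
q(C) = 9 + 2*C*(-8 + C) (q(C) = 9 + (C - 8)*(C + C) = 9 + (-8 + C)*(2*C) = 9 + 2*C*(-8 + C))
g(-1)*√(11110 + q(-98)) = (6 + 6*(-1))*√(11110 + (9 - 16*(-98) + 2*(-98)²)) = (6 - 6)*√(11110 + (9 + 1568 + 2*9604)) = 0*√(11110 + (9 + 1568 + 19208)) = 0*√(11110 + 20785) = 0*√31895 = 0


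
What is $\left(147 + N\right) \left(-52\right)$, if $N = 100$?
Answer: $-12844$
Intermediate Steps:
$\left(147 + N\right) \left(-52\right) = \left(147 + 100\right) \left(-52\right) = 247 \left(-52\right) = -12844$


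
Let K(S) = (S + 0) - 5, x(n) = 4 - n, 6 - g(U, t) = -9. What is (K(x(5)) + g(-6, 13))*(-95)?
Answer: -855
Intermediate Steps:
g(U, t) = 15 (g(U, t) = 6 - 1*(-9) = 6 + 9 = 15)
K(S) = -5 + S (K(S) = S - 5 = -5 + S)
(K(x(5)) + g(-6, 13))*(-95) = ((-5 + (4 - 1*5)) + 15)*(-95) = ((-5 + (4 - 5)) + 15)*(-95) = ((-5 - 1) + 15)*(-95) = (-6 + 15)*(-95) = 9*(-95) = -855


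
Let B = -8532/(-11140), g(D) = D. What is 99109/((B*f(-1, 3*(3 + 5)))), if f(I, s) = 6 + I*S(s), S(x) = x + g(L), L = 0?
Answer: -276018565/38394 ≈ -7189.1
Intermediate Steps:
S(x) = x (S(x) = x + 0 = x)
f(I, s) = 6 + I*s
B = 2133/2785 (B = -8532*(-1/11140) = 2133/2785 ≈ 0.76589)
99109/((B*f(-1, 3*(3 + 5)))) = 99109/((2133*(6 - 3*(3 + 5))/2785)) = 99109/((2133*(6 - 3*8)/2785)) = 99109/((2133*(6 - 1*24)/2785)) = 99109/((2133*(6 - 24)/2785)) = 99109/(((2133/2785)*(-18))) = 99109/(-38394/2785) = 99109*(-2785/38394) = -276018565/38394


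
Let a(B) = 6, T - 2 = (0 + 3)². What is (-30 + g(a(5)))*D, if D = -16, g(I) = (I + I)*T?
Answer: -1632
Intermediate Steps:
T = 11 (T = 2 + (0 + 3)² = 2 + 3² = 2 + 9 = 11)
g(I) = 22*I (g(I) = (I + I)*11 = (2*I)*11 = 22*I)
(-30 + g(a(5)))*D = (-30 + 22*6)*(-16) = (-30 + 132)*(-16) = 102*(-16) = -1632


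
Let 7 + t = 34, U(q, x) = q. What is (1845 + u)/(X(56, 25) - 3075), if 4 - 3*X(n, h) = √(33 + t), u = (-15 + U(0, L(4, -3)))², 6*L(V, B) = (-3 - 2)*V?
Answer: -57262410/85026781 + 12420*√15/85026781 ≈ -0.67290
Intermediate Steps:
L(V, B) = -5*V/6 (L(V, B) = ((-3 - 2)*V)/6 = (-5*V)/6 = -5*V/6)
t = 27 (t = -7 + 34 = 27)
u = 225 (u = (-15 + 0)² = (-15)² = 225)
X(n, h) = 4/3 - 2*√15/3 (X(n, h) = 4/3 - √(33 + 27)/3 = 4/3 - 2*√15/3)
(1845 + u)/(X(56, 25) - 3075) = (1845 + 225)/((4/3 - 2*√15/3) - 3075) = 2070/(-9221/3 - 2*√15/3)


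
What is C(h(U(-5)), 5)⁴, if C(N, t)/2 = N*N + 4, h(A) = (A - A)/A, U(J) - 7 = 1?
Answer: 4096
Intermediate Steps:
U(J) = 8 (U(J) = 7 + 1 = 8)
h(A) = 0 (h(A) = 0/A = 0)
C(N, t) = 8 + 2*N² (C(N, t) = 2*(N*N + 4) = 2*(N² + 4) = 2*(4 + N²) = 8 + 2*N²)
C(h(U(-5)), 5)⁴ = (8 + 2*0²)⁴ = (8 + 2*0)⁴ = (8 + 0)⁴ = 8⁴ = 4096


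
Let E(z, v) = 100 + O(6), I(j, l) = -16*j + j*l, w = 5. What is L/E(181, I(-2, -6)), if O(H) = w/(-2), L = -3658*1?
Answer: -7316/195 ≈ -37.518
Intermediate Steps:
L = -3658
O(H) = -5/2 (O(H) = 5/(-2) = 5*(-½) = -5/2)
E(z, v) = 195/2 (E(z, v) = 100 - 5/2 = 195/2)
L/E(181, I(-2, -6)) = -3658/195/2 = -3658*2/195 = -7316/195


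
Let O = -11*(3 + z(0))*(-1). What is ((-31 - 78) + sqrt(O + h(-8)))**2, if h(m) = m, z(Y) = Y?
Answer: 10816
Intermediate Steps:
O = 33 (O = -11*(3 + 0)*(-1) = -33*(-1) = -11*(-3) = 33)
((-31 - 78) + sqrt(O + h(-8)))**2 = ((-31 - 78) + sqrt(33 - 8))**2 = (-109 + sqrt(25))**2 = (-109 + 5)**2 = (-104)**2 = 10816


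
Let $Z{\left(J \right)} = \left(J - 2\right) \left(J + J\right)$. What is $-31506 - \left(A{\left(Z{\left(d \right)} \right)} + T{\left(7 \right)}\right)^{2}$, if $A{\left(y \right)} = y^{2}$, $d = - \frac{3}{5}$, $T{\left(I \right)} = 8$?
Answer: $- \frac{12429886306}{390625} \approx -31821.0$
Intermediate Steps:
$d = - \frac{3}{5}$ ($d = \left(-3\right) \frac{1}{5} = - \frac{3}{5} \approx -0.6$)
$Z{\left(J \right)} = 2 J \left(-2 + J\right)$ ($Z{\left(J \right)} = \left(-2 + J\right) 2 J = 2 J \left(-2 + J\right)$)
$-31506 - \left(A{\left(Z{\left(d \right)} \right)} + T{\left(7 \right)}\right)^{2} = -31506 - \left(\left(2 \left(- \frac{3}{5}\right) \left(-2 - \frac{3}{5}\right)\right)^{2} + 8\right)^{2} = -31506 - \left(\left(2 \left(- \frac{3}{5}\right) \left(- \frac{13}{5}\right)\right)^{2} + 8\right)^{2} = -31506 - \left(\left(\frac{78}{25}\right)^{2} + 8\right)^{2} = -31506 - \left(\frac{6084}{625} + 8\right)^{2} = -31506 - \left(\frac{11084}{625}\right)^{2} = -31506 - \frac{122855056}{390625} = - \frac{12429886306}{390625}$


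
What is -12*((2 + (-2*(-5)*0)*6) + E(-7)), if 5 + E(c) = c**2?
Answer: -552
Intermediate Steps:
E(c) = -5 + c**2
-12*((2 + (-2*(-5)*0)*6) + E(-7)) = -12*((2 + (-2*(-5)*0)*6) + (-5 + (-7)**2)) = -12*((2 + (10*0)*6) + (-5 + 49)) = -12*((2 + 0*6) + 44) = -12*((2 + 0) + 44) = -12*(2 + 44) = -12*46 = -552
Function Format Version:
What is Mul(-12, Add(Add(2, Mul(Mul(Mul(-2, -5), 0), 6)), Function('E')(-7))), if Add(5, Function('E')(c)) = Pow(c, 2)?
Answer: -552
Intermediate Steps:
Function('E')(c) = Add(-5, Pow(c, 2))
Mul(-12, Add(Add(2, Mul(Mul(Mul(-2, -5), 0), 6)), Function('E')(-7))) = Mul(-12, Add(Add(2, Mul(Mul(Mul(-2, -5), 0), 6)), Add(-5, Pow(-7, 2)))) = Mul(-12, Add(Add(2, Mul(Mul(10, 0), 6)), Add(-5, 49))) = Mul(-12, Add(Add(2, Mul(0, 6)), 44)) = Mul(-12, Add(Add(2, 0), 44)) = Mul(-12, Add(2, 44)) = Mul(-12, 46) = -552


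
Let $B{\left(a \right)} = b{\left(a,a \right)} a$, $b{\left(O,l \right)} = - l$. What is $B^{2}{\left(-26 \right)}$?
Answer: $456976$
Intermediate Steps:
$B{\left(a \right)} = - a^{2}$ ($B{\left(a \right)} = - a a = - a^{2}$)
$B^{2}{\left(-26 \right)} = \left(- \left(-26\right)^{2}\right)^{2} = \left(\left(-1\right) 676\right)^{2} = \left(-676\right)^{2} = 456976$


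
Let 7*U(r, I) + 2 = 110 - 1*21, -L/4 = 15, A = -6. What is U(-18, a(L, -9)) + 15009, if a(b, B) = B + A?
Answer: 105150/7 ≈ 15021.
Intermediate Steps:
L = -60 (L = -4*15 = -60)
a(b, B) = -6 + B (a(b, B) = B - 6 = -6 + B)
U(r, I) = 87/7 (U(r, I) = -2/7 + (110 - 1*21)/7 = -2/7 + (110 - 21)/7 = -2/7 + (1/7)*89 = -2/7 + 89/7 = 87/7)
U(-18, a(L, -9)) + 15009 = 87/7 + 15009 = 105150/7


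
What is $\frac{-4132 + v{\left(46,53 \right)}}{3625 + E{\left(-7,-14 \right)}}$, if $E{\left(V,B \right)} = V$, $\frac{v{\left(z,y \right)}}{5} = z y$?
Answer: $\frac{1343}{603} \approx 2.2272$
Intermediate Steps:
$v{\left(z,y \right)} = 5 y z$ ($v{\left(z,y \right)} = 5 z y = 5 y z$)
$\frac{-4132 + v{\left(46,53 \right)}}{3625 + E{\left(-7,-14 \right)}} = \frac{-4132 + 5 \cdot 53 \cdot 46}{3625 - 7} = \frac{-4132 + 12190}{3618} = 8058 \cdot \frac{1}{3618} = \frac{1343}{603}$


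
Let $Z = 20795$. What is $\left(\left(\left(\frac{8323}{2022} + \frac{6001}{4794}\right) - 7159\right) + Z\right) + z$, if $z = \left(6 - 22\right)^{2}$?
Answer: $\frac{660361235}{47517} \approx 13897.0$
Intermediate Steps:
$z = 256$ ($z = \left(-16\right)^{2} = 256$)
$\left(\left(\left(\frac{8323}{2022} + \frac{6001}{4794}\right) - 7159\right) + Z\right) + z = \left(\left(\left(\frac{8323}{2022} + \frac{6001}{4794}\right) - 7159\right) + 20795\right) + 256 = \left(\left(\left(8323 \cdot \frac{1}{2022} + 6001 \cdot \frac{1}{4794}\right) - 7159\right) + 20795\right) + 256 = \left(\left(\left(\frac{8323}{2022} + \frac{353}{282}\right) - 7159\right) + 20795\right) + 256 = \left(\left(\frac{255071}{47517} - 7159\right) + 20795\right) + 256 = \left(- \frac{339919132}{47517} + 20795\right) + 256 = \frac{648196883}{47517} + 256 = \frac{660361235}{47517}$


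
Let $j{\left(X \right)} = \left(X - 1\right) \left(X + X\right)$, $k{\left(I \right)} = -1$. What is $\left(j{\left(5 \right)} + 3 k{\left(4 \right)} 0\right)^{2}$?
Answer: $1600$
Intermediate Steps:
$j{\left(X \right)} = 2 X \left(-1 + X\right)$ ($j{\left(X \right)} = \left(-1 + X\right) 2 X = 2 X \left(-1 + X\right)$)
$\left(j{\left(5 \right)} + 3 k{\left(4 \right)} 0\right)^{2} = \left(2 \cdot 5 \left(-1 + 5\right) + 3 \left(-1\right) 0\right)^{2} = \left(2 \cdot 5 \cdot 4 - 0\right)^{2} = \left(40 + 0\right)^{2} = 40^{2} = 1600$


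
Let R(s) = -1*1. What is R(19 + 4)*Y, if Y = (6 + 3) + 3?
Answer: -12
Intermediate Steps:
R(s) = -1
Y = 12 (Y = 9 + 3 = 12)
R(19 + 4)*Y = -1*12 = -12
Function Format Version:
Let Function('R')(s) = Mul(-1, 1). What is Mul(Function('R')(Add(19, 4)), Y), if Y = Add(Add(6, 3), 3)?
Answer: -12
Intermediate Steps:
Function('R')(s) = -1
Y = 12 (Y = Add(9, 3) = 12)
Mul(Function('R')(Add(19, 4)), Y) = Mul(-1, 12) = -12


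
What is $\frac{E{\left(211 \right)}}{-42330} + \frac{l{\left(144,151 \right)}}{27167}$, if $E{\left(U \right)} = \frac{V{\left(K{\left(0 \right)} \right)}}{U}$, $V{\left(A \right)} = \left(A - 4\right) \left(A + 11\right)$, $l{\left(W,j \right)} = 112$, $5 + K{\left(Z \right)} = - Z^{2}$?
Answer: $\frac{23852609}{5777276005} \approx 0.0041287$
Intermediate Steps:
$K{\left(Z \right)} = -5 - Z^{2}$
$V{\left(A \right)} = \left(-4 + A\right) \left(11 + A\right)$
$E{\left(U \right)} = - \frac{54}{U}$ ($E{\left(U \right)} = \frac{-44 + \left(-5 - 0^{2}\right)^{2} + 7 \left(-5 - 0^{2}\right)}{U} = \frac{-44 + \left(-5 - 0\right)^{2} + 7 \left(-5 - 0\right)}{U} = \frac{-44 + \left(-5 + 0\right)^{2} + 7 \left(-5 + 0\right)}{U} = \frac{-44 + \left(-5\right)^{2} + 7 \left(-5\right)}{U} = \frac{-44 + 25 - 35}{U} = - \frac{54}{U}$)
$\frac{E{\left(211 \right)}}{-42330} + \frac{l{\left(144,151 \right)}}{27167} = \frac{\left(-54\right) \frac{1}{211}}{-42330} + \frac{112}{27167} = \left(-54\right) \frac{1}{211} \left(- \frac{1}{42330}\right) + 112 \cdot \frac{1}{27167} = \left(- \frac{54}{211}\right) \left(- \frac{1}{42330}\right) + \frac{16}{3881} = \frac{9}{1488605} + \frac{16}{3881} = \frac{23852609}{5777276005}$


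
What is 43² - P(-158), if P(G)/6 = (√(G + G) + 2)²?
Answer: 3721 - 48*I*√79 ≈ 3721.0 - 426.63*I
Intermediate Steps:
P(G) = 6*(2 + √2*√G)² (P(G) = 6*(√(G + G) + 2)² = 6*(√(2*G) + 2)² = 6*(√2*√G + 2)² = 6*(2 + √2*√G)²)
43² - P(-158) = 43² - 6*(2 + √2*√(-158))² = 1849 - 6*(2 + √2*(I*√158))² = 1849 - 6*(2 + 2*I*√79)²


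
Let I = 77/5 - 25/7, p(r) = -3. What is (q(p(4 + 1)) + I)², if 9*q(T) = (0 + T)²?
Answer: 201601/1225 ≈ 164.57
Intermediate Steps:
q(T) = T²/9 (q(T) = (0 + T)²/9 = T²/9)
I = 414/35 (I = 77*(⅕) - 25*⅐ = 77/5 - 25/7 = 414/35 ≈ 11.829)
(q(p(4 + 1)) + I)² = ((⅑)*(-3)² + 414/35)² = ((⅑)*9 + 414/35)² = (1 + 414/35)² = (449/35)² = 201601/1225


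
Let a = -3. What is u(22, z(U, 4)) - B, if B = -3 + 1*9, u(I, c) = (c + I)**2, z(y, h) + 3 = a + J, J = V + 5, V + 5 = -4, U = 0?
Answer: 138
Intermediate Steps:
V = -9 (V = -5 - 4 = -9)
J = -4 (J = -9 + 5 = -4)
z(y, h) = -10 (z(y, h) = -3 + (-3 - 4) = -3 - 7 = -10)
u(I, c) = (I + c)**2
B = 6 (B = -3 + 9 = 6)
u(22, z(U, 4)) - B = (22 - 10)**2 - 1*6 = 12**2 - 6 = 144 - 6 = 138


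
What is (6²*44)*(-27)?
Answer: -42768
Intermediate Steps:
(6²*44)*(-27) = (36*44)*(-27) = 1584*(-27) = -42768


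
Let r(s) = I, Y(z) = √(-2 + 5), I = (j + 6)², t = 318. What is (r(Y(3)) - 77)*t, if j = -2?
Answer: -19398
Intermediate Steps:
I = 16 (I = (-2 + 6)² = 4² = 16)
Y(z) = √3
r(s) = 16
(r(Y(3)) - 77)*t = (16 - 77)*318 = -61*318 = -19398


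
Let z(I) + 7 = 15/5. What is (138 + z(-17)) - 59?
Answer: 75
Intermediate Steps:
z(I) = -4 (z(I) = -7 + 15/5 = -7 + 15*(⅕) = -7 + 3 = -4)
(138 + z(-17)) - 59 = (138 - 4) - 59 = 134 - 59 = 75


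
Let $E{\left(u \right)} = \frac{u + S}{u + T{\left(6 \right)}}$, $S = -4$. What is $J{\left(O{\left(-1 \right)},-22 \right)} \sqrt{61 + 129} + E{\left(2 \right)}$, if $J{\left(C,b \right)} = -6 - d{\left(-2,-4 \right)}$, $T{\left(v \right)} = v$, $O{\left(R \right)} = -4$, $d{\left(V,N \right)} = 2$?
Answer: $- \frac{1}{4} - 8 \sqrt{190} \approx -110.52$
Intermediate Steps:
$J{\left(C,b \right)} = -8$ ($J{\left(C,b \right)} = -6 - 2 = -8$)
$E{\left(u \right)} = \frac{-4 + u}{6 + u}$ ($E{\left(u \right)} = \frac{u - 4}{u + 6} = \frac{-4 + u}{6 + u}$)
$J{\left(O{\left(-1 \right)},-22 \right)} \sqrt{61 + 129} + E{\left(2 \right)} = - 8 \sqrt{61 + 129} + \frac{-4 + 2}{6 + 2} = - 8 \sqrt{190} + \frac{1}{8} \left(-2\right) = - 8 \sqrt{190} - \frac{1}{4} = - \frac{1}{4} - 8 \sqrt{190}$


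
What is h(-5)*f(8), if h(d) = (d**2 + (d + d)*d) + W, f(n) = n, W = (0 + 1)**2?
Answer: 608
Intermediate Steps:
W = 1 (W = 1**2 = 1)
h(d) = 1 + 3*d**2 (h(d) = (d**2 + (d + d)*d) + 1 = (d**2 + (2*d)*d) + 1 = (d**2 + 2*d**2) + 1 = 3*d**2 + 1 = 1 + 3*d**2)
h(-5)*f(8) = (1 + 3*(-5)**2)*8 = (1 + 3*25)*8 = (1 + 75)*8 = 76*8 = 608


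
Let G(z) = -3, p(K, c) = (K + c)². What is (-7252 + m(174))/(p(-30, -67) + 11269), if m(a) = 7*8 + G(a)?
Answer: -7199/20678 ≈ -0.34815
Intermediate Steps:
m(a) = 53 (m(a) = 7*8 - 3 = 56 - 3 = 53)
(-7252 + m(174))/(p(-30, -67) + 11269) = (-7252 + 53)/((-30 - 67)² + 11269) = -7199/((-97)² + 11269) = -7199/(9409 + 11269) = -7199/20678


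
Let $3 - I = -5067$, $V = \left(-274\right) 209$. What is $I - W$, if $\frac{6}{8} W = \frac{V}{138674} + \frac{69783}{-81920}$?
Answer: $\frac{21605715128831}{4260065280} \approx 5071.7$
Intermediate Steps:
$V = -57266$
$W = - \frac{7184159231}{4260065280}$ ($W = \frac{4 \left(- \frac{57266}{138674} + \frac{69783}{-81920}\right)}{3} = \frac{4 \left(\left(-57266\right) \frac{1}{138674} + 69783 \left(- \frac{1}{81920}\right)\right)}{3} = \frac{4 \left(- \frac{28633}{69337} - \frac{69783}{81920}\right)}{3} = \frac{4}{3} \left(- \frac{7184159231}{5680087040}\right) = - \frac{7184159231}{4260065280} \approx -1.6864$)
$I = 5070$ ($I = 3 - -5067 = 3 + 5067 = 5070$)
$I - W = 5070 - - \frac{7184159231}{4260065280} = 5070 + \frac{7184159231}{4260065280} = \frac{21605715128831}{4260065280}$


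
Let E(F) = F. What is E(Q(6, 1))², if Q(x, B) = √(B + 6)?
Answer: 7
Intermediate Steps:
Q(x, B) = √(6 + B)
E(Q(6, 1))² = (√(6 + 1))² = (√7)² = 7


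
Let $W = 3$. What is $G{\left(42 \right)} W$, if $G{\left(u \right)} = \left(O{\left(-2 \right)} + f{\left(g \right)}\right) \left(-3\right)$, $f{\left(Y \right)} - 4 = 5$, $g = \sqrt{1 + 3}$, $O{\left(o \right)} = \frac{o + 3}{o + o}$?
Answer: $- \frac{315}{4} \approx -78.75$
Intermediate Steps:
$O{\left(o \right)} = \frac{3 + o}{2 o}$
$g = 2$ ($g = \sqrt{4} = 2$)
$f{\left(Y \right)} = 9$ ($f{\left(Y \right)} = 4 + 5 = 9$)
$G{\left(u \right)} = - \frac{105}{4}$ ($G{\left(u \right)} = \left(\frac{3 - 2}{2 \left(-2\right)} + 9\right) \left(-3\right) = \left(\frac{1}{2} \left(- \frac{1}{2}\right) 1 + 9\right) \left(-3\right) = \left(- \frac{1}{4} + 9\right) \left(-3\right) = \frac{35}{4} \left(-3\right) = - \frac{105}{4}$)
$G{\left(42 \right)} W = \left(- \frac{105}{4}\right) 3 = - \frac{315}{4}$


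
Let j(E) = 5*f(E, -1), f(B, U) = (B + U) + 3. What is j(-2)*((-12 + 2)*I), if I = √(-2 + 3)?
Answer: 0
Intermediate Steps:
f(B, U) = 3 + B + U
j(E) = 10 + 5*E (j(E) = 5*(3 + E - 1) = 5*(2 + E) = 10 + 5*E)
I = 1 (I = √1 = 1)
j(-2)*((-12 + 2)*I) = (10 + 5*(-2))*((-12 + 2)*1) = (10 - 10)*(-10*1) = 0*(-10) = 0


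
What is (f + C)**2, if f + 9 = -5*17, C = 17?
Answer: 5929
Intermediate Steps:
f = -94 (f = -9 - 5*17 = -9 - 85 = -94)
(f + C)**2 = (-94 + 17)**2 = (-77)**2 = 5929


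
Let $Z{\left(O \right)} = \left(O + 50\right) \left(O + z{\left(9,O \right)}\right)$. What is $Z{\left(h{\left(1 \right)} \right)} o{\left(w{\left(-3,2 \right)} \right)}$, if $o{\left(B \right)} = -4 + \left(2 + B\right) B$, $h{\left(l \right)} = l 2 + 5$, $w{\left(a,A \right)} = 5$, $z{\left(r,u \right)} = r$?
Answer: $28272$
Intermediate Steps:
$h{\left(l \right)} = 5 + 2 l$ ($h{\left(l \right)} = 2 l + 5 = 5 + 2 l$)
$o{\left(B \right)} = -4 + B \left(2 + B\right)$
$Z{\left(O \right)} = \left(9 + O\right) \left(50 + O\right)$ ($Z{\left(O \right)} = \left(O + 50\right) \left(O + 9\right) = \left(50 + O\right) \left(9 + O\right) = \left(9 + O\right) \left(50 + O\right)$)
$Z{\left(h{\left(1 \right)} \right)} o{\left(w{\left(-3,2 \right)} \right)} = \left(450 + \left(5 + 2 \cdot 1\right)^{2} + 59 \left(5 + 2 \cdot 1\right)\right) \left(-4 + 5^{2} + 2 \cdot 5\right) = \left(450 + \left(5 + 2\right)^{2} + 59 \left(5 + 2\right)\right) \left(-4 + 25 + 10\right) = \left(450 + 7^{2} + 59 \cdot 7\right) 31 = \left(450 + 49 + 413\right) 31 = 912 \cdot 31 = 28272$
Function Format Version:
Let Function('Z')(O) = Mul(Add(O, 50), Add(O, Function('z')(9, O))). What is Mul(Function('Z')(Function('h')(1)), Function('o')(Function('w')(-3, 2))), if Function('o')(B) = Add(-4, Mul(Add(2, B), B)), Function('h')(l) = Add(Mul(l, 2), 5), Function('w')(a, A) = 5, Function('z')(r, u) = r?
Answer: 28272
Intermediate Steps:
Function('h')(l) = Add(5, Mul(2, l)) (Function('h')(l) = Add(Mul(2, l), 5) = Add(5, Mul(2, l)))
Function('o')(B) = Add(-4, Mul(B, Add(2, B)))
Function('Z')(O) = Mul(Add(9, O), Add(50, O)) (Function('Z')(O) = Mul(Add(O, 50), Add(O, 9)) = Mul(Add(50, O), Add(9, O)) = Mul(Add(9, O), Add(50, O)))
Mul(Function('Z')(Function('h')(1)), Function('o')(Function('w')(-3, 2))) = Mul(Add(450, Pow(Add(5, Mul(2, 1)), 2), Mul(59, Add(5, Mul(2, 1)))), Add(-4, Pow(5, 2), Mul(2, 5))) = Mul(Add(450, Pow(Add(5, 2), 2), Mul(59, Add(5, 2))), Add(-4, 25, 10)) = Mul(Add(450, Pow(7, 2), Mul(59, 7)), 31) = Mul(Add(450, 49, 413), 31) = Mul(912, 31) = 28272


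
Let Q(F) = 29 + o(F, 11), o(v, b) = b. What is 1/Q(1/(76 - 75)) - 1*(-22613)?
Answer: 904521/40 ≈ 22613.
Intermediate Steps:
Q(F) = 40 (Q(F) = 29 + 11 = 40)
1/Q(1/(76 - 75)) - 1*(-22613) = 1/40 - 1*(-22613) = 1/40 + 22613 = 904521/40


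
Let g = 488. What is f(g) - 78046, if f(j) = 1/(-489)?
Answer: -38164495/489 ≈ -78046.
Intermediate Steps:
f(j) = -1/489
f(g) - 78046 = -1/489 - 78046 = -38164495/489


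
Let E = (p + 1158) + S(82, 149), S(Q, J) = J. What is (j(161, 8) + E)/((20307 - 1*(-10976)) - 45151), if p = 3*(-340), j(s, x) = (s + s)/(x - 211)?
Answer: -8277/402172 ≈ -0.020581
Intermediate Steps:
j(s, x) = 2*s/(-211 + x) (j(s, x) = (2*s)/(-211 + x) = 2*s/(-211 + x))
p = -1020
E = 287 (E = (-1020 + 1158) + 149 = 138 + 149 = 287)
(j(161, 8) + E)/((20307 - 1*(-10976)) - 45151) = (2*161/(-211 + 8) + 287)/((20307 - 1*(-10976)) - 45151) = (2*161/(-203) + 287)/((20307 + 10976) - 45151) = (2*161*(-1/203) + 287)/(31283 - 45151) = (-46/29 + 287)/(-13868) = (8277/29)*(-1/13868) = -8277/402172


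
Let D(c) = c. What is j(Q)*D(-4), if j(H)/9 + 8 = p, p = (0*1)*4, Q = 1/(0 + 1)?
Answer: 288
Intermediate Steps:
Q = 1 (Q = 1/1 = 1)
p = 0 (p = 0*4 = 0)
j(H) = -72 (j(H) = -72 + 9*0 = -72 + 0 = -72)
j(Q)*D(-4) = -72*(-4) = 288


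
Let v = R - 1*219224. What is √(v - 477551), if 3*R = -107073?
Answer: I*√732466 ≈ 855.84*I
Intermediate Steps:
R = -35691 (R = (⅓)*(-107073) = -35691)
v = -254915 (v = -35691 - 1*219224 = -35691 - 219224 = -254915)
√(v - 477551) = √(-254915 - 477551) = √(-732466) = I*√732466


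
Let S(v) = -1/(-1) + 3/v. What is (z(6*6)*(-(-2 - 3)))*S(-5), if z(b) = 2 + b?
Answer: 76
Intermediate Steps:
S(v) = 1 + 3/v (S(v) = -1*(-1) + 3/v = 1 + 3/v)
(z(6*6)*(-(-2 - 3)))*S(-5) = ((2 + 6*6)*(-(-2 - 3)))*((3 - 5)/(-5)) = ((2 + 36)*(-1*(-5)))*(-⅕*(-2)) = (38*5)*(⅖) = 190*(⅖) = 76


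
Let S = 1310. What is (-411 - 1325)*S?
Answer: -2274160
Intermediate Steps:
(-411 - 1325)*S = (-411 - 1325)*1310 = -1736*1310 = -2274160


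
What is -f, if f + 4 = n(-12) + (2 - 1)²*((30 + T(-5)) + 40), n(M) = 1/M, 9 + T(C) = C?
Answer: -623/12 ≈ -51.917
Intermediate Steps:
T(C) = -9 + C
f = 623/12 (f = -4 + (1/(-12) + (2 - 1)²*((30 + (-9 - 5)) + 40)) = -4 + (-1/12 + 1²*((30 - 14) + 40)) = -4 + (-1/12 + 1*(16 + 40)) = -4 + (-1/12 + 1*56) = -4 + (-1/12 + 56) = -4 + 671/12 = 623/12 ≈ 51.917)
-f = -1*623/12 = -623/12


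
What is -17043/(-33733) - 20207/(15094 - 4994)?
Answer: -509508431/340703300 ≈ -1.4955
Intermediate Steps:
-17043/(-33733) - 20207/(15094 - 4994) = -17043*(-1/33733) - 20207/10100 = 17043/33733 - 20207*1/10100 = 17043/33733 - 20207/10100 = -509508431/340703300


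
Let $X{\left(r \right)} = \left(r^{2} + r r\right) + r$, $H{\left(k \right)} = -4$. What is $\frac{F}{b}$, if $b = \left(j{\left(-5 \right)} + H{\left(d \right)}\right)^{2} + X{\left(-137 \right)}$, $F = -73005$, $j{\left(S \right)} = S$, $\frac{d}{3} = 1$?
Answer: $- \frac{24335}{12494} \approx -1.9477$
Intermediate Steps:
$d = 3$ ($d = 3 \cdot 1 = 3$)
$X{\left(r \right)} = r + 2 r^{2}$ ($X{\left(r \right)} = \left(r^{2} + r^{2}\right) + r = 2 r^{2} + r = r + 2 r^{2}$)
$b = 37482$ ($b = \left(-5 - 4\right)^{2} - 137 \left(1 + 2 \left(-137\right)\right) = \left(-9\right)^{2} - 137 \left(1 - 274\right) = 81 - -37401 = 81 + 37401 = 37482$)
$\frac{F}{b} = - \frac{73005}{37482} = \left(-73005\right) \frac{1}{37482} = - \frac{24335}{12494}$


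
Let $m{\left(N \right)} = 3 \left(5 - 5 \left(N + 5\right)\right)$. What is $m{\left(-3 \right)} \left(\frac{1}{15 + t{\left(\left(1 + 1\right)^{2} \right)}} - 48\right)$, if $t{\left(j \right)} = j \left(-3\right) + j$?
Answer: $\frac{5025}{7} \approx 717.86$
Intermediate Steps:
$t{\left(j \right)} = - 2 j$ ($t{\left(j \right)} = - 3 j + j = - 2 j$)
$m{\left(N \right)} = -60 - 15 N$ ($m{\left(N \right)} = 3 \left(5 - 5 \left(5 + N\right)\right) = 3 \left(5 - \left(25 + 5 N\right)\right) = 3 \left(-20 - 5 N\right) = -60 - 15 N$)
$m{\left(-3 \right)} \left(\frac{1}{15 + t{\left(\left(1 + 1\right)^{2} \right)}} - 48\right) = \left(-60 - -45\right) \left(\frac{1}{15 - 2 \left(1 + 1\right)^{2}} - 48\right) = \left(-60 + 45\right) \left(\frac{1}{15 - 2 \cdot 2^{2}} - 48\right) = - 15 \left(\frac{1}{15 - 8} - 48\right) = - 15 \left(\frac{1}{7} - 48\right) = \left(-15\right) \left(- \frac{335}{7}\right) = \frac{5025}{7}$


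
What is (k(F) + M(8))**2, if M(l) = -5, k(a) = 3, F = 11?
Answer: 4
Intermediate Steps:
(k(F) + M(8))**2 = (3 - 5)**2 = (-2)**2 = 4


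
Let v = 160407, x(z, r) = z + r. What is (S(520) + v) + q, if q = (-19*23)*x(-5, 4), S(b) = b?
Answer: 161364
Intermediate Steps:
x(z, r) = r + z
q = 437 (q = (-19*23)*(4 - 5) = -437*(-1) = 437)
(S(520) + v) + q = (520 + 160407) + 437 = 160927 + 437 = 161364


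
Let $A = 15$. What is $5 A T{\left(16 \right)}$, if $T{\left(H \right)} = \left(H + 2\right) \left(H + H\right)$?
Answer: $43200$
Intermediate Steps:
$T{\left(H \right)} = 2 H \left(2 + H\right)$ ($T{\left(H \right)} = \left(2 + H\right) 2 H = 2 H \left(2 + H\right)$)
$5 A T{\left(16 \right)} = 5 \cdot 15 \cdot 2 \cdot 16 \left(2 + 16\right) = 75 \cdot 2 \cdot 16 \cdot 18 = 75 \cdot 576 = 43200$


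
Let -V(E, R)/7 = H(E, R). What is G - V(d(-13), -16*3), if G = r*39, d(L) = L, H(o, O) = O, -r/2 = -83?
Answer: 6138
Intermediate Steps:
r = 166 (r = -2*(-83) = 166)
G = 6474 (G = 166*39 = 6474)
V(E, R) = -7*R
G - V(d(-13), -16*3) = 6474 - (-7)*(-16*3) = 6474 - (-7)*(-48) = 6474 - 1*336 = 6474 - 336 = 6138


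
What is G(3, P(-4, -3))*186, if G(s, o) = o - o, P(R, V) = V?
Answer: 0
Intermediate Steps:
G(s, o) = 0
G(3, P(-4, -3))*186 = 0*186 = 0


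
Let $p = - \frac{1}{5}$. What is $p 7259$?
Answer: $- \frac{7259}{5} \approx -1451.8$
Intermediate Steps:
$p = - \frac{1}{5}$ ($p = \left(-1\right) \frac{1}{5} = - \frac{1}{5} \approx -0.2$)
$p 7259 = \left(- \frac{1}{5}\right) 7259 = - \frac{7259}{5}$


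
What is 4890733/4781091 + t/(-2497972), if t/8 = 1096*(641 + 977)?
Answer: -13902656558327/2985757861863 ≈ -4.6563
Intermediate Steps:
t = 14186624 (t = 8*(1096*(641 + 977)) = 8*(1096*1618) = 8*1773328 = 14186624)
4890733/4781091 + t/(-2497972) = 4890733/4781091 + 14186624/(-2497972) = 4890733*(1/4781091) + 14186624*(-1/2497972) = 4890733/4781091 - 3546656/624493 = -13902656558327/2985757861863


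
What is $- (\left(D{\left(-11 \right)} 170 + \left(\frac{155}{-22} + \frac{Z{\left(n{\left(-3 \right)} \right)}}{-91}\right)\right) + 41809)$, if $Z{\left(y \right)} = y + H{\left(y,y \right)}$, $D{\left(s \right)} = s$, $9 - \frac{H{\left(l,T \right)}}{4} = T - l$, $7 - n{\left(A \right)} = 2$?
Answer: $- \frac{79942871}{2002} \approx -39932.0$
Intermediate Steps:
$n{\left(A \right)} = 5$ ($n{\left(A \right)} = 7 - 2 = 5$)
$H{\left(l,T \right)} = 36 - 4 T + 4 l$ ($H{\left(l,T \right)} = 36 - 4 \left(T - l\right) = 36 - \left(- 4 l + 4 T\right) = 36 - 4 T + 4 l$)
$Z{\left(y \right)} = 36 + y$ ($Z{\left(y \right)} = y + \left(36 - 4 y + 4 y\right) = y + 36 = 36 + y$)
$- (\left(D{\left(-11 \right)} 170 + \left(\frac{155}{-22} + \frac{Z{\left(n{\left(-3 \right)} \right)}}{-91}\right)\right) + 41809) = - (\left(\left(-11\right) 170 + \left(\frac{155}{-22} + \frac{36 + 5}{-91}\right)\right) + 41809) = - (\left(-1870 + \left(155 \left(- \frac{1}{22}\right) + 41 \left(- \frac{1}{91}\right)\right)\right) + 41809) = - (\left(-1870 - \frac{15007}{2002}\right) + 41809) = - (- \frac{3758747}{2002} + 41809) = \left(-1\right) \frac{79942871}{2002} = - \frac{79942871}{2002}$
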